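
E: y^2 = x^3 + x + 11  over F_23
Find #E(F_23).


For each x in F_23, count y with y^2 = x^3 + 1 x + 11 mod 23:
  x = 1: RHS = 13, y in [6, 17]  -> 2 point(s)
  x = 3: RHS = 18, y in [8, 15]  -> 2 point(s)
  x = 5: RHS = 3, y in [7, 16]  -> 2 point(s)
  x = 6: RHS = 3, y in [7, 16]  -> 2 point(s)
  x = 7: RHS = 16, y in [4, 19]  -> 2 point(s)
  x = 8: RHS = 2, y in [5, 18]  -> 2 point(s)
  x = 9: RHS = 13, y in [6, 17]  -> 2 point(s)
  x = 10: RHS = 9, y in [3, 20]  -> 2 point(s)
  x = 12: RHS = 3, y in [7, 16]  -> 2 point(s)
  x = 13: RHS = 13, y in [6, 17]  -> 2 point(s)
  x = 14: RHS = 9, y in [3, 20]  -> 2 point(s)
  x = 16: RHS = 6, y in [11, 12]  -> 2 point(s)
  x = 19: RHS = 12, y in [9, 14]  -> 2 point(s)
  x = 20: RHS = 4, y in [2, 21]  -> 2 point(s)
  x = 21: RHS = 1, y in [1, 22]  -> 2 point(s)
  x = 22: RHS = 9, y in [3, 20]  -> 2 point(s)
Affine points: 32. Add the point at infinity: total = 33.

#E(F_23) = 33


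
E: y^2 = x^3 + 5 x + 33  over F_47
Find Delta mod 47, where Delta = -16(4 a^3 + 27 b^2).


4 a^3 + 27 b^2 = 4*5^3 + 27*33^2 = 500 + 29403 = 29903
Delta = -16 * (29903) = -478448
Delta mod 47 = 12

Delta = 12 (mod 47)


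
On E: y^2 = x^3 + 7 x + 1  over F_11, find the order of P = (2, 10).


Compute successive multiples of P until we hit O:
  1P = (2, 10)
  2P = (1, 8)
  3P = (1, 3)
  4P = (2, 1)
  5P = O

ord(P) = 5


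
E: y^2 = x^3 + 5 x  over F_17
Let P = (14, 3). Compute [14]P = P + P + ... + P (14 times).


k = 14 = 1110_2 (binary, LSB first: 0111)
Double-and-add from P = (14, 3):
  bit 0 = 0: acc unchanged = O
  bit 1 = 1: acc = O + (8, 12) = (8, 12)
  bit 2 = 1: acc = (8, 12) + (2, 16) = (15, 4)
  bit 3 = 1: acc = (15, 4) + (13, 1) = (4, 4)

14P = (4, 4)


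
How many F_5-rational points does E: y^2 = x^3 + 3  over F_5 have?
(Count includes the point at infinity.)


For each x in F_5, count y with y^2 = x^3 + 0 x + 3 mod 5:
  x = 1: RHS = 4, y in [2, 3]  -> 2 point(s)
  x = 2: RHS = 1, y in [1, 4]  -> 2 point(s)
  x = 3: RHS = 0, y in [0]  -> 1 point(s)
Affine points: 5. Add the point at infinity: total = 6.

#E(F_5) = 6


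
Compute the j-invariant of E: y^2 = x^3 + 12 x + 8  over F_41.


Delta = -16(4 a^3 + 27 b^2) mod 41 = 12
-1728 * (4 a)^3 = -1728 * (4*12)^3 mod 41 = 33
j = 33 * 12^(-1) mod 41 = 13

j = 13 (mod 41)


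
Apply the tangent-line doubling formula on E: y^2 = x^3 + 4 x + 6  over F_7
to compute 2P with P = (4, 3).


Doubling: s = (3 x1^2 + a) / (2 y1)
s = (3*4^2 + 4) / (2*3) mod 7 = 4
x3 = s^2 - 2 x1 mod 7 = 4^2 - 2*4 = 1
y3 = s (x1 - x3) - y1 mod 7 = 4 * (4 - 1) - 3 = 2

2P = (1, 2)


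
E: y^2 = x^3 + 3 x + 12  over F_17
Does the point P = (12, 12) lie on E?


Check whether y^2 = x^3 + 3 x + 12 (mod 17) for (x, y) = (12, 12).
LHS: y^2 = 12^2 mod 17 = 8
RHS: x^3 + 3 x + 12 = 12^3 + 3*12 + 12 mod 17 = 8
LHS = RHS

Yes, on the curve


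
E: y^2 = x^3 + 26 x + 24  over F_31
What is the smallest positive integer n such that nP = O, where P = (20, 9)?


Compute successive multiples of P until we hit O:
  1P = (20, 9)
  2P = (5, 0)
  3P = (20, 22)
  4P = O

ord(P) = 4


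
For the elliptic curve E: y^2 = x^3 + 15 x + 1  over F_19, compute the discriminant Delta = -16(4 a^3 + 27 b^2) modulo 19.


4 a^3 + 27 b^2 = 4*15^3 + 27*1^2 = 13500 + 27 = 13527
Delta = -16 * (13527) = -216432
Delta mod 19 = 16

Delta = 16 (mod 19)


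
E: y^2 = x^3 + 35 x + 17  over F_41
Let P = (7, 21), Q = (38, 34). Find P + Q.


P != Q, so use the chord formula.
s = (y2 - y1) / (x2 - x1) = (13) / (31) mod 41 = 11
x3 = s^2 - x1 - x2 mod 41 = 11^2 - 7 - 38 = 35
y3 = s (x1 - x3) - y1 mod 41 = 11 * (7 - 35) - 21 = 40

P + Q = (35, 40)


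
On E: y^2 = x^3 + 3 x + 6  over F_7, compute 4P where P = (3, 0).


k = 4 = 100_2 (binary, LSB first: 001)
Double-and-add from P = (3, 0):
  bit 0 = 0: acc unchanged = O
  bit 1 = 0: acc unchanged = O
  bit 2 = 1: acc = O + O = O

4P = O


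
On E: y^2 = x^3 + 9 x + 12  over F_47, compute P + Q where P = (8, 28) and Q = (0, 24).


P != Q, so use the chord formula.
s = (y2 - y1) / (x2 - x1) = (43) / (39) mod 47 = 24
x3 = s^2 - x1 - x2 mod 47 = 24^2 - 8 - 0 = 4
y3 = s (x1 - x3) - y1 mod 47 = 24 * (8 - 4) - 28 = 21

P + Q = (4, 21)


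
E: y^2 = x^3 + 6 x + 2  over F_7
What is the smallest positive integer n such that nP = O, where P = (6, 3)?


Compute successive multiples of P until we hit O:
  1P = (6, 3)
  2P = (6, 4)
  3P = O

ord(P) = 3


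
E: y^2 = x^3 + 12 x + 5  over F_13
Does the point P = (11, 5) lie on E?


Check whether y^2 = x^3 + 12 x + 5 (mod 13) for (x, y) = (11, 5).
LHS: y^2 = 5^2 mod 13 = 12
RHS: x^3 + 12 x + 5 = 11^3 + 12*11 + 5 mod 13 = 12
LHS = RHS

Yes, on the curve


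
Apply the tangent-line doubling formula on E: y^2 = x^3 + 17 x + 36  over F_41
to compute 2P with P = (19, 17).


Doubling: s = (3 x1^2 + a) / (2 y1)
s = (3*19^2 + 17) / (2*17) mod 41 = 1
x3 = s^2 - 2 x1 mod 41 = 1^2 - 2*19 = 4
y3 = s (x1 - x3) - y1 mod 41 = 1 * (19 - 4) - 17 = 39

2P = (4, 39)


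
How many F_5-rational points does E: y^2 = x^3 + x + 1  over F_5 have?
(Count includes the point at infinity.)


For each x in F_5, count y with y^2 = x^3 + 1 x + 1 mod 5:
  x = 0: RHS = 1, y in [1, 4]  -> 2 point(s)
  x = 2: RHS = 1, y in [1, 4]  -> 2 point(s)
  x = 3: RHS = 1, y in [1, 4]  -> 2 point(s)
  x = 4: RHS = 4, y in [2, 3]  -> 2 point(s)
Affine points: 8. Add the point at infinity: total = 9.

#E(F_5) = 9


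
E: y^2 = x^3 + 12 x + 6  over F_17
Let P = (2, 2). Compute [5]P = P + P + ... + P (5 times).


k = 5 = 101_2 (binary, LSB first: 101)
Double-and-add from P = (2, 2):
  bit 0 = 1: acc = O + (2, 2) = (2, 2)
  bit 1 = 0: acc unchanged = (2, 2)
  bit 2 = 1: acc = (2, 2) + (5, 2) = (10, 15)

5P = (10, 15)


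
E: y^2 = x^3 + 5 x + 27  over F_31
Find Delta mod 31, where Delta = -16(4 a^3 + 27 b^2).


4 a^3 + 27 b^2 = 4*5^3 + 27*27^2 = 500 + 19683 = 20183
Delta = -16 * (20183) = -322928
Delta mod 31 = 30

Delta = 30 (mod 31)


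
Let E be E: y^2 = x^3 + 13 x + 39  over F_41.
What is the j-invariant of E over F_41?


Delta = -16(4 a^3 + 27 b^2) mod 41 = 16
-1728 * (4 a)^3 = -1728 * (4*13)^3 mod 41 = 9
j = 9 * 16^(-1) mod 41 = 39

j = 39 (mod 41)


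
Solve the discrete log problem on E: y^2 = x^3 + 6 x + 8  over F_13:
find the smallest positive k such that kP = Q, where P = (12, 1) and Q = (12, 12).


Enumerate multiples of P until we hit Q = (12, 12):
  1P = (12, 1)
  2P = (6, 0)
  3P = (12, 12)
Match found at i = 3.

k = 3


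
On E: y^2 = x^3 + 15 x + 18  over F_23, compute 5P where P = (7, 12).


k = 5 = 101_2 (binary, LSB first: 101)
Double-and-add from P = (7, 12):
  bit 0 = 1: acc = O + (7, 12) = (7, 12)
  bit 1 = 0: acc unchanged = (7, 12)
  bit 2 = 1: acc = (7, 12) + (4, 21) = (21, 7)

5P = (21, 7)


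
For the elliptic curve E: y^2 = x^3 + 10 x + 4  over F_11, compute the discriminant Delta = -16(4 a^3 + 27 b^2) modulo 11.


4 a^3 + 27 b^2 = 4*10^3 + 27*4^2 = 4000 + 432 = 4432
Delta = -16 * (4432) = -70912
Delta mod 11 = 5

Delta = 5 (mod 11)


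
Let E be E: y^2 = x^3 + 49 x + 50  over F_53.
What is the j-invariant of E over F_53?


Delta = -16(4 a^3 + 27 b^2) mod 53 = 49
-1728 * (4 a)^3 = -1728 * (4*49)^3 mod 53 = 3
j = 3 * 49^(-1) mod 53 = 39

j = 39 (mod 53)


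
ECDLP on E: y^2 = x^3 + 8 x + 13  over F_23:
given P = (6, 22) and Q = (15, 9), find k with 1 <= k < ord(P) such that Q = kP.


Enumerate multiples of P until we hit Q = (15, 9):
  1P = (6, 22)
  2P = (17, 18)
  3P = (18, 20)
  4P = (15, 14)
  5P = (15, 9)
Match found at i = 5.

k = 5


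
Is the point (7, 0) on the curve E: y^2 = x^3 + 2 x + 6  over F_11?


Check whether y^2 = x^3 + 2 x + 6 (mod 11) for (x, y) = (7, 0).
LHS: y^2 = 0^2 mod 11 = 0
RHS: x^3 + 2 x + 6 = 7^3 + 2*7 + 6 mod 11 = 0
LHS = RHS

Yes, on the curve


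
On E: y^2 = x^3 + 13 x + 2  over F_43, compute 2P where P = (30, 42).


Doubling: s = (3 x1^2 + a) / (2 y1)
s = (3*30^2 + 13) / (2*42) mod 43 = 41
x3 = s^2 - 2 x1 mod 43 = 41^2 - 2*30 = 30
y3 = s (x1 - x3) - y1 mod 43 = 41 * (30 - 30) - 42 = 1

2P = (30, 1)


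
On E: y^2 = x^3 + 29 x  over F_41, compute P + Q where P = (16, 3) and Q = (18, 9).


P != Q, so use the chord formula.
s = (y2 - y1) / (x2 - x1) = (6) / (2) mod 41 = 3
x3 = s^2 - x1 - x2 mod 41 = 3^2 - 16 - 18 = 16
y3 = s (x1 - x3) - y1 mod 41 = 3 * (16 - 16) - 3 = 38

P + Q = (16, 38)


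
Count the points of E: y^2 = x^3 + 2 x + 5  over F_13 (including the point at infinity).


For each x in F_13, count y with y^2 = x^3 + 2 x + 5 mod 13:
  x = 2: RHS = 4, y in [2, 11]  -> 2 point(s)
  x = 3: RHS = 12, y in [5, 8]  -> 2 point(s)
  x = 4: RHS = 12, y in [5, 8]  -> 2 point(s)
  x = 5: RHS = 10, y in [6, 7]  -> 2 point(s)
  x = 6: RHS = 12, y in [5, 8]  -> 2 point(s)
  x = 8: RHS = 0, y in [0]  -> 1 point(s)
Affine points: 11. Add the point at infinity: total = 12.

#E(F_13) = 12


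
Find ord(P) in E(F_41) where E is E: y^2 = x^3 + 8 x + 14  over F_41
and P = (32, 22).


Compute successive multiples of P until we hit O:
  1P = (32, 22)
  2P = (39, 21)
  3P = (6, 27)
  4P = (35, 18)
  5P = (35, 23)
  6P = (6, 14)
  7P = (39, 20)
  8P = (32, 19)
  ... (continuing to 9P)
  9P = O

ord(P) = 9


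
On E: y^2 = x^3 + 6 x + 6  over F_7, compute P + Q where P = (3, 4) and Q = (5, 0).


P != Q, so use the chord formula.
s = (y2 - y1) / (x2 - x1) = (3) / (2) mod 7 = 5
x3 = s^2 - x1 - x2 mod 7 = 5^2 - 3 - 5 = 3
y3 = s (x1 - x3) - y1 mod 7 = 5 * (3 - 3) - 4 = 3

P + Q = (3, 3)


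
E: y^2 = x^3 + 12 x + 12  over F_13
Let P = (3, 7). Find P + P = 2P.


Doubling: s = (3 x1^2 + a) / (2 y1)
s = (3*3^2 + 12) / (2*7) mod 13 = 0
x3 = s^2 - 2 x1 mod 13 = 0^2 - 2*3 = 7
y3 = s (x1 - x3) - y1 mod 13 = 0 * (3 - 7) - 7 = 6

2P = (7, 6)


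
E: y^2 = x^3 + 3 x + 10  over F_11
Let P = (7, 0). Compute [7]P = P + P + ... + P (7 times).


k = 7 = 111_2 (binary, LSB first: 111)
Double-and-add from P = (7, 0):
  bit 0 = 1: acc = O + (7, 0) = (7, 0)
  bit 1 = 1: acc = (7, 0) + O = (7, 0)
  bit 2 = 1: acc = (7, 0) + O = (7, 0)

7P = (7, 0)


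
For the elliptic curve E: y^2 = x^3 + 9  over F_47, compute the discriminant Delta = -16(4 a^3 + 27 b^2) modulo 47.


4 a^3 + 27 b^2 = 4*0^3 + 27*9^2 = 0 + 2187 = 2187
Delta = -16 * (2187) = -34992
Delta mod 47 = 23

Delta = 23 (mod 47)


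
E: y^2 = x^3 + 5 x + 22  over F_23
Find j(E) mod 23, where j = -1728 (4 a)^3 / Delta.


Delta = -16(4 a^3 + 27 b^2) mod 23 = 9
-1728 * (4 a)^3 = -1728 * (4*5)^3 mod 23 = 12
j = 12 * 9^(-1) mod 23 = 9

j = 9 (mod 23)


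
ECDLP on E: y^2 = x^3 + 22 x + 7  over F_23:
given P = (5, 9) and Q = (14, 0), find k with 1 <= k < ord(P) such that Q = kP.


Enumerate multiples of P until we hit Q = (14, 0):
  1P = (5, 9)
  2P = (14, 0)
Match found at i = 2.

k = 2


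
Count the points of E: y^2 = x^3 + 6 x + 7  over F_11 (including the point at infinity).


For each x in F_11, count y with y^2 = x^3 + 6 x + 7 mod 11:
  x = 1: RHS = 3, y in [5, 6]  -> 2 point(s)
  x = 2: RHS = 5, y in [4, 7]  -> 2 point(s)
  x = 9: RHS = 9, y in [3, 8]  -> 2 point(s)
  x = 10: RHS = 0, y in [0]  -> 1 point(s)
Affine points: 7. Add the point at infinity: total = 8.

#E(F_11) = 8


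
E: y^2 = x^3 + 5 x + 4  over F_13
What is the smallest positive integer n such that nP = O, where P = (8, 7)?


Compute successive multiples of P until we hit O:
  1P = (8, 7)
  2P = (1, 7)
  3P = (4, 6)
  4P = (10, 12)
  5P = (11, 5)
  6P = (6, 9)
  7P = (0, 11)
  8P = (2, 3)
  ... (continuing to 17P)
  17P = O

ord(P) = 17


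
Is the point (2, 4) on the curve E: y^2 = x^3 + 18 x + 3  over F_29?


Check whether y^2 = x^3 + 18 x + 3 (mod 29) for (x, y) = (2, 4).
LHS: y^2 = 4^2 mod 29 = 16
RHS: x^3 + 18 x + 3 = 2^3 + 18*2 + 3 mod 29 = 18
LHS != RHS

No, not on the curve


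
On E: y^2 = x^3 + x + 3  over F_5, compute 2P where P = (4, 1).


Doubling: s = (3 x1^2 + a) / (2 y1)
s = (3*4^2 + 1) / (2*1) mod 5 = 2
x3 = s^2 - 2 x1 mod 5 = 2^2 - 2*4 = 1
y3 = s (x1 - x3) - y1 mod 5 = 2 * (4 - 1) - 1 = 0

2P = (1, 0)


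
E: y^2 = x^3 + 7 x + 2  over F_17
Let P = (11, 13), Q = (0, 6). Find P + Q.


P != Q, so use the chord formula.
s = (y2 - y1) / (x2 - x1) = (10) / (6) mod 17 = 13
x3 = s^2 - x1 - x2 mod 17 = 13^2 - 11 - 0 = 5
y3 = s (x1 - x3) - y1 mod 17 = 13 * (11 - 5) - 13 = 14

P + Q = (5, 14)


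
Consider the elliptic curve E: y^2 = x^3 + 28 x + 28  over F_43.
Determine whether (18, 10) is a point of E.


Check whether y^2 = x^3 + 28 x + 28 (mod 43) for (x, y) = (18, 10).
LHS: y^2 = 10^2 mod 43 = 14
RHS: x^3 + 28 x + 28 = 18^3 + 28*18 + 28 mod 43 = 0
LHS != RHS

No, not on the curve


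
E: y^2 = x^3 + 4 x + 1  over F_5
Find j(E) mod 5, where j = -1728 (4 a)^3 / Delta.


Delta = -16(4 a^3 + 27 b^2) mod 5 = 2
-1728 * (4 a)^3 = -1728 * (4*4)^3 mod 5 = 2
j = 2 * 2^(-1) mod 5 = 1

j = 1 (mod 5)


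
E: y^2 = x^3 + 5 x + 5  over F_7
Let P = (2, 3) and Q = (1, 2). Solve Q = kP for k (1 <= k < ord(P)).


Enumerate multiples of P until we hit Q = (1, 2):
  1P = (2, 3)
  2P = (5, 6)
  3P = (1, 5)
  4P = (1, 2)
Match found at i = 4.

k = 4


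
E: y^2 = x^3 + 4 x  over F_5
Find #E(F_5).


For each x in F_5, count y with y^2 = x^3 + 4 x + 0 mod 5:
  x = 0: RHS = 0, y in [0]  -> 1 point(s)
  x = 1: RHS = 0, y in [0]  -> 1 point(s)
  x = 2: RHS = 1, y in [1, 4]  -> 2 point(s)
  x = 3: RHS = 4, y in [2, 3]  -> 2 point(s)
  x = 4: RHS = 0, y in [0]  -> 1 point(s)
Affine points: 7. Add the point at infinity: total = 8.

#E(F_5) = 8


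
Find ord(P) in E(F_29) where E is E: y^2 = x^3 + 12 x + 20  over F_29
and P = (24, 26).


Compute successive multiples of P until we hit O:
  1P = (24, 26)
  2P = (10, 3)
  3P = (23, 15)
  4P = (16, 4)
  5P = (2, 20)
  6P = (28, 23)
  7P = (12, 23)
  8P = (13, 13)
  ... (continuing to 39P)
  39P = O

ord(P) = 39


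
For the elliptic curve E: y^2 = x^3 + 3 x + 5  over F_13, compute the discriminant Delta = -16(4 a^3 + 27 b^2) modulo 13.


4 a^3 + 27 b^2 = 4*3^3 + 27*5^2 = 108 + 675 = 783
Delta = -16 * (783) = -12528
Delta mod 13 = 4

Delta = 4 (mod 13)


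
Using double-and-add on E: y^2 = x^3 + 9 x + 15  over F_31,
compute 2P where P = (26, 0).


k = 2 = 10_2 (binary, LSB first: 01)
Double-and-add from P = (26, 0):
  bit 0 = 0: acc unchanged = O
  bit 1 = 1: acc = O + O = O

2P = O


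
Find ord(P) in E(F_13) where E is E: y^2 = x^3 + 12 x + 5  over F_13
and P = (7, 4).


Compute successive multiples of P until we hit O:
  1P = (7, 4)
  2P = (3, 4)
  3P = (3, 9)
  4P = (7, 9)
  5P = O

ord(P) = 5


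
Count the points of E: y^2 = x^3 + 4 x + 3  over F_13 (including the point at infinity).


For each x in F_13, count y with y^2 = x^3 + 4 x + 3 mod 13:
  x = 0: RHS = 3, y in [4, 9]  -> 2 point(s)
  x = 3: RHS = 3, y in [4, 9]  -> 2 point(s)
  x = 6: RHS = 9, y in [3, 10]  -> 2 point(s)
  x = 7: RHS = 10, y in [6, 7]  -> 2 point(s)
  x = 8: RHS = 1, y in [1, 12]  -> 2 point(s)
  x = 9: RHS = 1, y in [1, 12]  -> 2 point(s)
  x = 10: RHS = 3, y in [4, 9]  -> 2 point(s)
  x = 11: RHS = 0, y in [0]  -> 1 point(s)
Affine points: 15. Add the point at infinity: total = 16.

#E(F_13) = 16


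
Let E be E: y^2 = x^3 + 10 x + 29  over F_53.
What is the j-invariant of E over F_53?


Delta = -16(4 a^3 + 27 b^2) mod 53 = 27
-1728 * (4 a)^3 = -1728 * (4*10)^3 mod 53 = 26
j = 26 * 27^(-1) mod 53 = 52

j = 52 (mod 53)


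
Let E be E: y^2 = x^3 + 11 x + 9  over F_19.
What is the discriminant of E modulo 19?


4 a^3 + 27 b^2 = 4*11^3 + 27*9^2 = 5324 + 2187 = 7511
Delta = -16 * (7511) = -120176
Delta mod 19 = 18

Delta = 18 (mod 19)


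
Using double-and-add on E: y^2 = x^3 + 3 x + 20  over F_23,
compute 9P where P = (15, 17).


k = 9 = 1001_2 (binary, LSB first: 1001)
Double-and-add from P = (15, 17):
  bit 0 = 1: acc = O + (15, 17) = (15, 17)
  bit 1 = 0: acc unchanged = (15, 17)
  bit 2 = 0: acc unchanged = (15, 17)
  bit 3 = 1: acc = (15, 17) + (14, 0) = (7, 4)

9P = (7, 4)


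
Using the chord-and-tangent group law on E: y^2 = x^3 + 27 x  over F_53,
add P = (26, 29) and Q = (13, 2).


P != Q, so use the chord formula.
s = (y2 - y1) / (x2 - x1) = (26) / (40) mod 53 = 51
x3 = s^2 - x1 - x2 mod 53 = 51^2 - 26 - 13 = 18
y3 = s (x1 - x3) - y1 mod 53 = 51 * (26 - 18) - 29 = 8

P + Q = (18, 8)


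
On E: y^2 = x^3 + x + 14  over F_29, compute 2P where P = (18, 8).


Doubling: s = (3 x1^2 + a) / (2 y1)
s = (3*18^2 + 1) / (2*8) mod 29 = 1
x3 = s^2 - 2 x1 mod 29 = 1^2 - 2*18 = 23
y3 = s (x1 - x3) - y1 mod 29 = 1 * (18 - 23) - 8 = 16

2P = (23, 16)


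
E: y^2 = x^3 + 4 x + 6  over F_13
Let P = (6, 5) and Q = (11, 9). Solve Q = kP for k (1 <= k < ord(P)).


Enumerate multiples of P until we hit Q = (11, 9):
  1P = (6, 5)
  2P = (11, 4)
  3P = (8, 11)
  4P = (8, 2)
  5P = (11, 9)
Match found at i = 5.

k = 5


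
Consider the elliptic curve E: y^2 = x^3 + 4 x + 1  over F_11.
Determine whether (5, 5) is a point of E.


Check whether y^2 = x^3 + 4 x + 1 (mod 11) for (x, y) = (5, 5).
LHS: y^2 = 5^2 mod 11 = 3
RHS: x^3 + 4 x + 1 = 5^3 + 4*5 + 1 mod 11 = 3
LHS = RHS

Yes, on the curve


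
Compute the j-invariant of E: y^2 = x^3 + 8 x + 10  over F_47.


Delta = -16(4 a^3 + 27 b^2) mod 47 = 31
-1728 * (4 a)^3 = -1728 * (4*8)^3 mod 47 = 5
j = 5 * 31^(-1) mod 47 = 32

j = 32 (mod 47)


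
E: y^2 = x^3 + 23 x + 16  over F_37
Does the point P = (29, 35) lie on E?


Check whether y^2 = x^3 + 23 x + 16 (mod 37) for (x, y) = (29, 35).
LHS: y^2 = 35^2 mod 37 = 4
RHS: x^3 + 23 x + 16 = 29^3 + 23*29 + 16 mod 37 = 23
LHS != RHS

No, not on the curve


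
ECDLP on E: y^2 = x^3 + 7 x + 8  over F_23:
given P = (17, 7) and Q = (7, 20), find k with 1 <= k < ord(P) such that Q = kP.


Enumerate multiples of P until we hit Q = (7, 20):
  1P = (17, 7)
  2P = (12, 16)
  3P = (0, 13)
  4P = (7, 3)
  5P = (1, 4)
  6P = (8, 22)
  7P = (11, 6)
  8P = (11, 17)
  9P = (8, 1)
  10P = (1, 19)
  11P = (7, 20)
Match found at i = 11.

k = 11


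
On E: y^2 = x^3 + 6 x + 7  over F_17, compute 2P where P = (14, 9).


Doubling: s = (3 x1^2 + a) / (2 y1)
s = (3*14^2 + 6) / (2*9) mod 17 = 16
x3 = s^2 - 2 x1 mod 17 = 16^2 - 2*14 = 7
y3 = s (x1 - x3) - y1 mod 17 = 16 * (14 - 7) - 9 = 1

2P = (7, 1)


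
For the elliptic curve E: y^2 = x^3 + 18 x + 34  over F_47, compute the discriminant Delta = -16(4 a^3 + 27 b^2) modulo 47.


4 a^3 + 27 b^2 = 4*18^3 + 27*34^2 = 23328 + 31212 = 54540
Delta = -16 * (54540) = -872640
Delta mod 47 = 9

Delta = 9 (mod 47)


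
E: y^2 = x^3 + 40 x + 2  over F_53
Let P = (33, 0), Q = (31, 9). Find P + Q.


P != Q, so use the chord formula.
s = (y2 - y1) / (x2 - x1) = (9) / (51) mod 53 = 22
x3 = s^2 - x1 - x2 mod 53 = 22^2 - 33 - 31 = 49
y3 = s (x1 - x3) - y1 mod 53 = 22 * (33 - 49) - 0 = 19

P + Q = (49, 19)


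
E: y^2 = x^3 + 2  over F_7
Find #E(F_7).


For each x in F_7, count y with y^2 = x^3 + 0 x + 2 mod 7:
  x = 0: RHS = 2, y in [3, 4]  -> 2 point(s)
  x = 3: RHS = 1, y in [1, 6]  -> 2 point(s)
  x = 5: RHS = 1, y in [1, 6]  -> 2 point(s)
  x = 6: RHS = 1, y in [1, 6]  -> 2 point(s)
Affine points: 8. Add the point at infinity: total = 9.

#E(F_7) = 9


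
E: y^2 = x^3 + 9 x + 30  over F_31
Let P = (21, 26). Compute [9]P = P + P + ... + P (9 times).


k = 9 = 1001_2 (binary, LSB first: 1001)
Double-and-add from P = (21, 26):
  bit 0 = 1: acc = O + (21, 26) = (21, 26)
  bit 1 = 0: acc unchanged = (21, 26)
  bit 2 = 0: acc unchanged = (21, 26)
  bit 3 = 1: acc = (21, 26) + (5, 13) = (30, 19)

9P = (30, 19)


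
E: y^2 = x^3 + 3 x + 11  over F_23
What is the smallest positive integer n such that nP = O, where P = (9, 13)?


Compute successive multiples of P until we hit O:
  1P = (9, 13)
  2P = (13, 4)
  3P = (19, 21)
  4P = (3, 1)
  5P = (15, 21)
  6P = (11, 15)
  7P = (4, 15)
  8P = (12, 2)
  ... (continuing to 27P)
  27P = O

ord(P) = 27


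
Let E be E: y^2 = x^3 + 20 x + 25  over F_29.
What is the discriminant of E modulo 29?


4 a^3 + 27 b^2 = 4*20^3 + 27*25^2 = 32000 + 16875 = 48875
Delta = -16 * (48875) = -782000
Delta mod 29 = 14

Delta = 14 (mod 29)


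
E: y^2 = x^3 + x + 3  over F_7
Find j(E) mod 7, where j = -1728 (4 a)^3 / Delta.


Delta = -16(4 a^3 + 27 b^2) mod 7 = 3
-1728 * (4 a)^3 = -1728 * (4*1)^3 mod 7 = 1
j = 1 * 3^(-1) mod 7 = 5

j = 5 (mod 7)


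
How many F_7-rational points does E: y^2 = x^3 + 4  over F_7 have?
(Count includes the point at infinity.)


For each x in F_7, count y with y^2 = x^3 + 0 x + 4 mod 7:
  x = 0: RHS = 4, y in [2, 5]  -> 2 point(s)
Affine points: 2. Add the point at infinity: total = 3.

#E(F_7) = 3


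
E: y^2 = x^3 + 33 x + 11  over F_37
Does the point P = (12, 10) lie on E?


Check whether y^2 = x^3 + 33 x + 11 (mod 37) for (x, y) = (12, 10).
LHS: y^2 = 10^2 mod 37 = 26
RHS: x^3 + 33 x + 11 = 12^3 + 33*12 + 11 mod 37 = 26
LHS = RHS

Yes, on the curve


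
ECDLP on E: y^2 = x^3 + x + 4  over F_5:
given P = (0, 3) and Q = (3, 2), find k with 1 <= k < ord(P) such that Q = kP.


Enumerate multiples of P until we hit Q = (3, 2):
  1P = (0, 3)
  2P = (1, 1)
  3P = (3, 3)
  4P = (2, 2)
  5P = (2, 3)
  6P = (3, 2)
Match found at i = 6.

k = 6


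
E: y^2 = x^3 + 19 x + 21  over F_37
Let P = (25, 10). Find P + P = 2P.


Doubling: s = (3 x1^2 + a) / (2 y1)
s = (3*25^2 + 19) / (2*10) mod 37 = 17
x3 = s^2 - 2 x1 mod 37 = 17^2 - 2*25 = 17
y3 = s (x1 - x3) - y1 mod 37 = 17 * (25 - 17) - 10 = 15

2P = (17, 15)


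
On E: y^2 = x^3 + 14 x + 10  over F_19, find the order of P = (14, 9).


Compute successive multiples of P until we hit O:
  1P = (14, 9)
  2P = (8, 8)
  3P = (6, 5)
  4P = (4, 15)
  5P = (12, 5)
  6P = (16, 6)
  7P = (15, 2)
  8P = (1, 14)
  ... (continuing to 17P)
  17P = O

ord(P) = 17


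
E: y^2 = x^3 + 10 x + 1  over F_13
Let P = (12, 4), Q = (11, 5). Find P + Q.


P != Q, so use the chord formula.
s = (y2 - y1) / (x2 - x1) = (1) / (12) mod 13 = 12
x3 = s^2 - x1 - x2 mod 13 = 12^2 - 12 - 11 = 4
y3 = s (x1 - x3) - y1 mod 13 = 12 * (12 - 4) - 4 = 1

P + Q = (4, 1)


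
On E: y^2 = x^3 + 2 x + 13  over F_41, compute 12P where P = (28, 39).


k = 12 = 1100_2 (binary, LSB first: 0011)
Double-and-add from P = (28, 39):
  bit 0 = 0: acc unchanged = O
  bit 1 = 0: acc unchanged = O
  bit 2 = 1: acc = O + (39, 40) = (39, 40)
  bit 3 = 1: acc = (39, 40) + (12, 17) = (36, 40)

12P = (36, 40)


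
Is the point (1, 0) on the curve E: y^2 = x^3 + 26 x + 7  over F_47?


Check whether y^2 = x^3 + 26 x + 7 (mod 47) for (x, y) = (1, 0).
LHS: y^2 = 0^2 mod 47 = 0
RHS: x^3 + 26 x + 7 = 1^3 + 26*1 + 7 mod 47 = 34
LHS != RHS

No, not on the curve


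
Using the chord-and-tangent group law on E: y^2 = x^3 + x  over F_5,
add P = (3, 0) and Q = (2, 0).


P != Q, so use the chord formula.
s = (y2 - y1) / (x2 - x1) = (0) / (4) mod 5 = 0
x3 = s^2 - x1 - x2 mod 5 = 0^2 - 3 - 2 = 0
y3 = s (x1 - x3) - y1 mod 5 = 0 * (3 - 0) - 0 = 0

P + Q = (0, 0)


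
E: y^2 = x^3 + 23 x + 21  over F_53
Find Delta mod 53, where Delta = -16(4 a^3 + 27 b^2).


4 a^3 + 27 b^2 = 4*23^3 + 27*21^2 = 48668 + 11907 = 60575
Delta = -16 * (60575) = -969200
Delta mod 53 = 11

Delta = 11 (mod 53)


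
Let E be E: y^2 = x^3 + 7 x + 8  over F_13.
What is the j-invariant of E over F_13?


Delta = -16(4 a^3 + 27 b^2) mod 13 = 8
-1728 * (4 a)^3 = -1728 * (4*7)^3 mod 13 = 8
j = 8 * 8^(-1) mod 13 = 1

j = 1 (mod 13)


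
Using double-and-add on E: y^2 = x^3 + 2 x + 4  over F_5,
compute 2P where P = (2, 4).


k = 2 = 10_2 (binary, LSB first: 01)
Double-and-add from P = (2, 4):
  bit 0 = 0: acc unchanged = O
  bit 1 = 1: acc = O + (0, 2) = (0, 2)

2P = (0, 2)


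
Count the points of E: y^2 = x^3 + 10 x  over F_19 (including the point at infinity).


For each x in F_19, count y with y^2 = x^3 + 10 x + 0 mod 19:
  x = 0: RHS = 0, y in [0]  -> 1 point(s)
  x = 1: RHS = 11, y in [7, 12]  -> 2 point(s)
  x = 2: RHS = 9, y in [3, 16]  -> 2 point(s)
  x = 3: RHS = 0, y in [0]  -> 1 point(s)
  x = 4: RHS = 9, y in [3, 16]  -> 2 point(s)
  x = 5: RHS = 4, y in [2, 17]  -> 2 point(s)
  x = 10: RHS = 17, y in [6, 13]  -> 2 point(s)
  x = 11: RHS = 16, y in [4, 15]  -> 2 point(s)
  x = 12: RHS = 5, y in [9, 10]  -> 2 point(s)
  x = 13: RHS = 9, y in [3, 16]  -> 2 point(s)
  x = 16: RHS = 0, y in [0]  -> 1 point(s)
Affine points: 19. Add the point at infinity: total = 20.

#E(F_19) = 20


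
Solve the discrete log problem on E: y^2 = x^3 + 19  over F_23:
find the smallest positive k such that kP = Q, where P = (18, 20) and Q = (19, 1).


Enumerate multiples of P until we hit Q = (19, 1):
  1P = (18, 20)
  2P = (11, 19)
  3P = (2, 2)
  4P = (19, 22)
  5P = (13, 13)
  6P = (5, 12)
  7P = (8, 18)
  8P = (9, 14)
  9P = (22, 8)
  10P = (15, 17)
  11P = (14, 7)
  12P = (3, 0)
  13P = (14, 16)
  14P = (15, 6)
  15P = (22, 15)
  16P = (9, 9)
  17P = (8, 5)
  18P = (5, 11)
  19P = (13, 10)
  20P = (19, 1)
Match found at i = 20.

k = 20


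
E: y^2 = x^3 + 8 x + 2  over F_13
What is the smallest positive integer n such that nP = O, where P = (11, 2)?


Compute successive multiples of P until we hit O:
  1P = (11, 2)
  2P = (3, 12)
  3P = (3, 1)
  4P = (11, 11)
  5P = O

ord(P) = 5


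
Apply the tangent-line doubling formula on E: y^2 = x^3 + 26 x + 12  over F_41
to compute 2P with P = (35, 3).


Doubling: s = (3 x1^2 + a) / (2 y1)
s = (3*35^2 + 26) / (2*3) mod 41 = 36
x3 = s^2 - 2 x1 mod 41 = 36^2 - 2*35 = 37
y3 = s (x1 - x3) - y1 mod 41 = 36 * (35 - 37) - 3 = 7

2P = (37, 7)


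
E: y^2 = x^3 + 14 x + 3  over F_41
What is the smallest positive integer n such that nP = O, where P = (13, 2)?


Compute successive multiples of P until we hit O:
  1P = (13, 2)
  2P = (24, 31)
  3P = (14, 14)
  4P = (35, 21)
  5P = (35, 20)
  6P = (14, 27)
  7P = (24, 10)
  8P = (13, 39)
  ... (continuing to 9P)
  9P = O

ord(P) = 9


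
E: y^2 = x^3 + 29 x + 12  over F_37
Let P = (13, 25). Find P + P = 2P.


Doubling: s = (3 x1^2 + a) / (2 y1)
s = (3*13^2 + 29) / (2*25) mod 37 = 27
x3 = s^2 - 2 x1 mod 37 = 27^2 - 2*13 = 0
y3 = s (x1 - x3) - y1 mod 37 = 27 * (13 - 0) - 25 = 30

2P = (0, 30)


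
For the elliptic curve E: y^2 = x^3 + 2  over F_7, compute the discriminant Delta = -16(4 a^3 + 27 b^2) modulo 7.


4 a^3 + 27 b^2 = 4*0^3 + 27*2^2 = 0 + 108 = 108
Delta = -16 * (108) = -1728
Delta mod 7 = 1

Delta = 1 (mod 7)


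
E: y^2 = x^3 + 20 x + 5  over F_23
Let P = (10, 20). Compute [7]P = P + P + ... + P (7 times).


k = 7 = 111_2 (binary, LSB first: 111)
Double-and-add from P = (10, 20):
  bit 0 = 1: acc = O + (10, 20) = (10, 20)
  bit 1 = 1: acc = (10, 20) + (21, 7) = (1, 7)
  bit 2 = 1: acc = (1, 7) + (5, 0) = (10, 3)

7P = (10, 3)


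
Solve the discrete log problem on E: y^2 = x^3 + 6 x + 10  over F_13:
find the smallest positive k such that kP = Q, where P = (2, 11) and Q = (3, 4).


Enumerate multiples of P until we hit Q = (3, 4):
  1P = (2, 11)
  2P = (0, 6)
  3P = (1, 11)
  4P = (10, 2)
  5P = (11, 4)
  6P = (12, 4)
  7P = (3, 4)
Match found at i = 7.

k = 7


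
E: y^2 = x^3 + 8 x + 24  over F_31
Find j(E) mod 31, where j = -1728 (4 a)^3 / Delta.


Delta = -16(4 a^3 + 27 b^2) mod 31 = 4
-1728 * (4 a)^3 = -1728 * (4*8)^3 mod 31 = 8
j = 8 * 4^(-1) mod 31 = 2

j = 2 (mod 31)


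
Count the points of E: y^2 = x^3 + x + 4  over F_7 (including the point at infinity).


For each x in F_7, count y with y^2 = x^3 + 1 x + 4 mod 7:
  x = 0: RHS = 4, y in [2, 5]  -> 2 point(s)
  x = 2: RHS = 0, y in [0]  -> 1 point(s)
  x = 4: RHS = 2, y in [3, 4]  -> 2 point(s)
  x = 5: RHS = 1, y in [1, 6]  -> 2 point(s)
  x = 6: RHS = 2, y in [3, 4]  -> 2 point(s)
Affine points: 9. Add the point at infinity: total = 10.

#E(F_7) = 10


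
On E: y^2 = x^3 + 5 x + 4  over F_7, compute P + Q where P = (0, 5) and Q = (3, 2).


P != Q, so use the chord formula.
s = (y2 - y1) / (x2 - x1) = (4) / (3) mod 7 = 6
x3 = s^2 - x1 - x2 mod 7 = 6^2 - 0 - 3 = 5
y3 = s (x1 - x3) - y1 mod 7 = 6 * (0 - 5) - 5 = 0

P + Q = (5, 0)


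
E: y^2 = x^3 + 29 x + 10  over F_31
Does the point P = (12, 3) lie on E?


Check whether y^2 = x^3 + 29 x + 10 (mod 31) for (x, y) = (12, 3).
LHS: y^2 = 3^2 mod 31 = 9
RHS: x^3 + 29 x + 10 = 12^3 + 29*12 + 10 mod 31 = 9
LHS = RHS

Yes, on the curve


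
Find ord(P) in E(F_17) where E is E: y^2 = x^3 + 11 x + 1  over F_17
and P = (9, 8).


Compute successive multiples of P until we hit O:
  1P = (9, 8)
  2P = (0, 1)
  3P = (0, 16)
  4P = (9, 9)
  5P = O

ord(P) = 5


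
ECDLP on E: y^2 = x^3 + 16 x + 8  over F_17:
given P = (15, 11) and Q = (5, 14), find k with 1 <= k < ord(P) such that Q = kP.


Enumerate multiples of P until we hit Q = (5, 14):
  1P = (15, 11)
  2P = (0, 5)
  3P = (11, 11)
  4P = (8, 6)
  5P = (7, 2)
  6P = (13, 4)
  7P = (14, 1)
  8P = (3, 7)
  9P = (1, 5)
  10P = (5, 3)
  11P = (16, 12)
  12P = (4, 0)
  13P = (16, 5)
  14P = (5, 14)
Match found at i = 14.

k = 14


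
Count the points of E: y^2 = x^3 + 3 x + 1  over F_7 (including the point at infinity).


For each x in F_7, count y with y^2 = x^3 + 3 x + 1 mod 7:
  x = 0: RHS = 1, y in [1, 6]  -> 2 point(s)
  x = 2: RHS = 1, y in [1, 6]  -> 2 point(s)
  x = 3: RHS = 2, y in [3, 4]  -> 2 point(s)
  x = 4: RHS = 0, y in [0]  -> 1 point(s)
  x = 5: RHS = 1, y in [1, 6]  -> 2 point(s)
  x = 6: RHS = 4, y in [2, 5]  -> 2 point(s)
Affine points: 11. Add the point at infinity: total = 12.

#E(F_7) = 12


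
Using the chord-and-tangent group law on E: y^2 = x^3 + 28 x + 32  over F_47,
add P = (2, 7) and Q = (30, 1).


P != Q, so use the chord formula.
s = (y2 - y1) / (x2 - x1) = (41) / (28) mod 47 = 30
x3 = s^2 - x1 - x2 mod 47 = 30^2 - 2 - 30 = 22
y3 = s (x1 - x3) - y1 mod 47 = 30 * (2 - 22) - 7 = 4

P + Q = (22, 4)


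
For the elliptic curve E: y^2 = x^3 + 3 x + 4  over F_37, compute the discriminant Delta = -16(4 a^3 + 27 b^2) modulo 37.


4 a^3 + 27 b^2 = 4*3^3 + 27*4^2 = 108 + 432 = 540
Delta = -16 * (540) = -8640
Delta mod 37 = 18

Delta = 18 (mod 37)


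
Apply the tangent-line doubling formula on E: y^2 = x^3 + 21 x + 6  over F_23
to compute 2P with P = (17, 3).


Doubling: s = (3 x1^2 + a) / (2 y1)
s = (3*17^2 + 21) / (2*3) mod 23 = 10
x3 = s^2 - 2 x1 mod 23 = 10^2 - 2*17 = 20
y3 = s (x1 - x3) - y1 mod 23 = 10 * (17 - 20) - 3 = 13

2P = (20, 13)


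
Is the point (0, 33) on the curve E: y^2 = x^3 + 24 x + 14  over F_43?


Check whether y^2 = x^3 + 24 x + 14 (mod 43) for (x, y) = (0, 33).
LHS: y^2 = 33^2 mod 43 = 14
RHS: x^3 + 24 x + 14 = 0^3 + 24*0 + 14 mod 43 = 14
LHS = RHS

Yes, on the curve


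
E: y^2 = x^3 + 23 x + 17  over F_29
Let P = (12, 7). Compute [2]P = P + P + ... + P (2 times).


k = 2 = 10_2 (binary, LSB first: 01)
Double-and-add from P = (12, 7):
  bit 0 = 0: acc unchanged = O
  bit 1 = 1: acc = O + (10, 0) = (10, 0)

2P = (10, 0)


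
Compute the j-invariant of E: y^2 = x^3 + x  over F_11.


Delta = -16(4 a^3 + 27 b^2) mod 11 = 2
-1728 * (4 a)^3 = -1728 * (4*1)^3 mod 11 = 2
j = 2 * 2^(-1) mod 11 = 1

j = 1 (mod 11)


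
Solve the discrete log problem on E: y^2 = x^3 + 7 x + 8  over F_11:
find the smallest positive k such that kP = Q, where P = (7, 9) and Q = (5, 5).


Enumerate multiples of P until we hit Q = (5, 5):
  1P = (7, 9)
  2P = (8, 2)
  3P = (1, 4)
  4P = (4, 10)
  5P = (5, 5)
Match found at i = 5.

k = 5


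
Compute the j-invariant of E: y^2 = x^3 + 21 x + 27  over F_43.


Delta = -16(4 a^3 + 27 b^2) mod 43 = 12
-1728 * (4 a)^3 = -1728 * (4*21)^3 mod 43 = 21
j = 21 * 12^(-1) mod 43 = 34

j = 34 (mod 43)


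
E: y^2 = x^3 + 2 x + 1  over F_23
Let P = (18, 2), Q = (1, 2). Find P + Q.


P != Q, so use the chord formula.
s = (y2 - y1) / (x2 - x1) = (0) / (6) mod 23 = 0
x3 = s^2 - x1 - x2 mod 23 = 0^2 - 18 - 1 = 4
y3 = s (x1 - x3) - y1 mod 23 = 0 * (18 - 4) - 2 = 21

P + Q = (4, 21)


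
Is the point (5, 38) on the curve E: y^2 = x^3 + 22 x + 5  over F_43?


Check whether y^2 = x^3 + 22 x + 5 (mod 43) for (x, y) = (5, 38).
LHS: y^2 = 38^2 mod 43 = 25
RHS: x^3 + 22 x + 5 = 5^3 + 22*5 + 5 mod 43 = 25
LHS = RHS

Yes, on the curve


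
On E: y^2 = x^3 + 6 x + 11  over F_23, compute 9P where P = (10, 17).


k = 9 = 1001_2 (binary, LSB first: 1001)
Double-and-add from P = (10, 17):
  bit 0 = 1: acc = O + (10, 17) = (10, 17)
  bit 1 = 0: acc unchanged = (10, 17)
  bit 2 = 0: acc unchanged = (10, 17)
  bit 3 = 1: acc = (10, 17) + (1, 15) = (20, 14)

9P = (20, 14)


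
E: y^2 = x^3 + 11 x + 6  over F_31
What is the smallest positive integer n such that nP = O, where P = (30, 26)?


Compute successive multiples of P until we hit O:
  1P = (30, 26)
  2P = (30, 5)
  3P = O

ord(P) = 3


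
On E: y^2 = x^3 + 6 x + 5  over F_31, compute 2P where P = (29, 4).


Doubling: s = (3 x1^2 + a) / (2 y1)
s = (3*29^2 + 6) / (2*4) mod 31 = 10
x3 = s^2 - 2 x1 mod 31 = 10^2 - 2*29 = 11
y3 = s (x1 - x3) - y1 mod 31 = 10 * (29 - 11) - 4 = 21

2P = (11, 21)


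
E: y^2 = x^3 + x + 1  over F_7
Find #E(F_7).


For each x in F_7, count y with y^2 = x^3 + 1 x + 1 mod 7:
  x = 0: RHS = 1, y in [1, 6]  -> 2 point(s)
  x = 2: RHS = 4, y in [2, 5]  -> 2 point(s)
Affine points: 4. Add the point at infinity: total = 5.

#E(F_7) = 5


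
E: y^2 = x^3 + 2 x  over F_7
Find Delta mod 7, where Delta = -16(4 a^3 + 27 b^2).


4 a^3 + 27 b^2 = 4*2^3 + 27*0^2 = 32 + 0 = 32
Delta = -16 * (32) = -512
Delta mod 7 = 6

Delta = 6 (mod 7)


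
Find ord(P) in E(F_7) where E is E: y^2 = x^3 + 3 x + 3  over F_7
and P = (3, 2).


Compute successive multiples of P until we hit O:
  1P = (3, 2)
  2P = (3, 5)
  3P = O

ord(P) = 3


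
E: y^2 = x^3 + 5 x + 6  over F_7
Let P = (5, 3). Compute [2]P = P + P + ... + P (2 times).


k = 2 = 10_2 (binary, LSB first: 01)
Double-and-add from P = (5, 3):
  bit 0 = 0: acc unchanged = O
  bit 1 = 1: acc = O + (6, 0) = (6, 0)

2P = (6, 0)


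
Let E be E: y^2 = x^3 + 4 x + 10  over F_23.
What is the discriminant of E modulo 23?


4 a^3 + 27 b^2 = 4*4^3 + 27*10^2 = 256 + 2700 = 2956
Delta = -16 * (2956) = -47296
Delta mod 23 = 15

Delta = 15 (mod 23)


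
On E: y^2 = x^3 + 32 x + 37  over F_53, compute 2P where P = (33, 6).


Doubling: s = (3 x1^2 + a) / (2 y1)
s = (3*33^2 + 32) / (2*6) mod 53 = 32
x3 = s^2 - 2 x1 mod 53 = 32^2 - 2*33 = 4
y3 = s (x1 - x3) - y1 mod 53 = 32 * (33 - 4) - 6 = 21

2P = (4, 21)


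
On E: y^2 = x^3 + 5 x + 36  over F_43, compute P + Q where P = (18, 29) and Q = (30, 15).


P != Q, so use the chord formula.
s = (y2 - y1) / (x2 - x1) = (29) / (12) mod 43 = 6
x3 = s^2 - x1 - x2 mod 43 = 6^2 - 18 - 30 = 31
y3 = s (x1 - x3) - y1 mod 43 = 6 * (18 - 31) - 29 = 22

P + Q = (31, 22)


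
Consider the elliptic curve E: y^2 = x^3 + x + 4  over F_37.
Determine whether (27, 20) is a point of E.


Check whether y^2 = x^3 + 1 x + 4 (mod 37) for (x, y) = (27, 20).
LHS: y^2 = 20^2 mod 37 = 30
RHS: x^3 + 1 x + 4 = 27^3 + 1*27 + 4 mod 37 = 30
LHS = RHS

Yes, on the curve


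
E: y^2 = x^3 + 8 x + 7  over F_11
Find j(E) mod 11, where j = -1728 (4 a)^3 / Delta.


Delta = -16(4 a^3 + 27 b^2) mod 11 = 8
-1728 * (4 a)^3 = -1728 * (4*8)^3 mod 11 = 1
j = 1 * 8^(-1) mod 11 = 7

j = 7 (mod 11)


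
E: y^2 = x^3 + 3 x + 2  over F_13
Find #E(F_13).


For each x in F_13, count y with y^2 = x^3 + 3 x + 2 mod 13:
  x = 2: RHS = 3, y in [4, 9]  -> 2 point(s)
  x = 3: RHS = 12, y in [5, 8]  -> 2 point(s)
  x = 4: RHS = 0, y in [0]  -> 1 point(s)
  x = 5: RHS = 12, y in [5, 8]  -> 2 point(s)
  x = 9: RHS = 4, y in [2, 11]  -> 2 point(s)
  x = 11: RHS = 1, y in [1, 12]  -> 2 point(s)
Affine points: 11. Add the point at infinity: total = 12.

#E(F_13) = 12


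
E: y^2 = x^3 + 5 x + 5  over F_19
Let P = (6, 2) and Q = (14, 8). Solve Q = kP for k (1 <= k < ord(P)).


Enumerate multiples of P until we hit Q = (14, 8):
  1P = (6, 2)
  2P = (13, 14)
  3P = (1, 12)
  4P = (16, 18)
  5P = (14, 8)
Match found at i = 5.

k = 5


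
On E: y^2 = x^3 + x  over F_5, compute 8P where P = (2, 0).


k = 8 = 1000_2 (binary, LSB first: 0001)
Double-and-add from P = (2, 0):
  bit 0 = 0: acc unchanged = O
  bit 1 = 0: acc unchanged = O
  bit 2 = 0: acc unchanged = O
  bit 3 = 1: acc = O + O = O

8P = O


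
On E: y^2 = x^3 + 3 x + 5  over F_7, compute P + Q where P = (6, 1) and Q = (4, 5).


P != Q, so use the chord formula.
s = (y2 - y1) / (x2 - x1) = (4) / (5) mod 7 = 5
x3 = s^2 - x1 - x2 mod 7 = 5^2 - 6 - 4 = 1
y3 = s (x1 - x3) - y1 mod 7 = 5 * (6 - 1) - 1 = 3

P + Q = (1, 3)


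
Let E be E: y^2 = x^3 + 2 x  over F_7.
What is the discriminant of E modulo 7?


4 a^3 + 27 b^2 = 4*2^3 + 27*0^2 = 32 + 0 = 32
Delta = -16 * (32) = -512
Delta mod 7 = 6

Delta = 6 (mod 7)


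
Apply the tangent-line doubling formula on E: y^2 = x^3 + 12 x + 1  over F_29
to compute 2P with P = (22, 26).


Doubling: s = (3 x1^2 + a) / (2 y1)
s = (3*22^2 + 12) / (2*26) mod 29 = 17
x3 = s^2 - 2 x1 mod 29 = 17^2 - 2*22 = 13
y3 = s (x1 - x3) - y1 mod 29 = 17 * (22 - 13) - 26 = 11

2P = (13, 11)


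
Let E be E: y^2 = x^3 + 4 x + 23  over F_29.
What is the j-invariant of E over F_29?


Delta = -16(4 a^3 + 27 b^2) mod 29 = 14
-1728 * (4 a)^3 = -1728 * (4*4)^3 mod 29 = 26
j = 26 * 14^(-1) mod 29 = 6

j = 6 (mod 29)


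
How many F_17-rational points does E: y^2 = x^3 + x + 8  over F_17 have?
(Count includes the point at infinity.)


For each x in F_17, count y with y^2 = x^3 + 1 x + 8 mod 17:
  x = 0: RHS = 8, y in [5, 12]  -> 2 point(s)
  x = 2: RHS = 1, y in [1, 16]  -> 2 point(s)
  x = 3: RHS = 4, y in [2, 15]  -> 2 point(s)
  x = 4: RHS = 8, y in [5, 12]  -> 2 point(s)
  x = 5: RHS = 2, y in [6, 11]  -> 2 point(s)
  x = 6: RHS = 9, y in [3, 14]  -> 2 point(s)
  x = 7: RHS = 1, y in [1, 16]  -> 2 point(s)
  x = 8: RHS = 1, y in [1, 16]  -> 2 point(s)
  x = 9: RHS = 15, y in [7, 10]  -> 2 point(s)
  x = 10: RHS = 15, y in [7, 10]  -> 2 point(s)
  x = 13: RHS = 8, y in [5, 12]  -> 2 point(s)
  x = 15: RHS = 15, y in [7, 10]  -> 2 point(s)
Affine points: 24. Add the point at infinity: total = 25.

#E(F_17) = 25


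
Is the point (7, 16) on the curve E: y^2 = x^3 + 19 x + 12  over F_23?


Check whether y^2 = x^3 + 19 x + 12 (mod 23) for (x, y) = (7, 16).
LHS: y^2 = 16^2 mod 23 = 3
RHS: x^3 + 19 x + 12 = 7^3 + 19*7 + 12 mod 23 = 5
LHS != RHS

No, not on the curve


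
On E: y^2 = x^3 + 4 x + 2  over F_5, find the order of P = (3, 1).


Compute successive multiples of P until we hit O:
  1P = (3, 1)
  2P = (3, 4)
  3P = O

ord(P) = 3


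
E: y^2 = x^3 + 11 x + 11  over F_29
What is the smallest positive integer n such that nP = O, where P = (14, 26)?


Compute successive multiples of P until we hit O:
  1P = (14, 26)
  2P = (7, 5)
  3P = (17, 23)
  4P = (28, 17)
  5P = (21, 22)
  6P = (18, 26)
  7P = (26, 3)
  8P = (11, 19)
  ... (continuing to 29P)
  29P = O

ord(P) = 29


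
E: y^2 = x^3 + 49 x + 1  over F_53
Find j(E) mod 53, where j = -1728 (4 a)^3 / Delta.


Delta = -16(4 a^3 + 27 b^2) mod 53 = 7
-1728 * (4 a)^3 = -1728 * (4*49)^3 mod 53 = 3
j = 3 * 7^(-1) mod 53 = 8

j = 8 (mod 53)


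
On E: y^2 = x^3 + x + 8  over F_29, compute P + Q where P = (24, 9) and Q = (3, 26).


P != Q, so use the chord formula.
s = (y2 - y1) / (x2 - x1) = (17) / (8) mod 29 = 13
x3 = s^2 - x1 - x2 mod 29 = 13^2 - 24 - 3 = 26
y3 = s (x1 - x3) - y1 mod 29 = 13 * (24 - 26) - 9 = 23

P + Q = (26, 23)


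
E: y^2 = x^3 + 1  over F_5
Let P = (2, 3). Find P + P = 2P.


Doubling: s = (3 x1^2 + a) / (2 y1)
s = (3*2^2 + 0) / (2*3) mod 5 = 2
x3 = s^2 - 2 x1 mod 5 = 2^2 - 2*2 = 0
y3 = s (x1 - x3) - y1 mod 5 = 2 * (2 - 0) - 3 = 1

2P = (0, 1)


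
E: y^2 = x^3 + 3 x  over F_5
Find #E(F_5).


For each x in F_5, count y with y^2 = x^3 + 3 x + 0 mod 5:
  x = 0: RHS = 0, y in [0]  -> 1 point(s)
  x = 1: RHS = 4, y in [2, 3]  -> 2 point(s)
  x = 2: RHS = 4, y in [2, 3]  -> 2 point(s)
  x = 3: RHS = 1, y in [1, 4]  -> 2 point(s)
  x = 4: RHS = 1, y in [1, 4]  -> 2 point(s)
Affine points: 9. Add the point at infinity: total = 10.

#E(F_5) = 10


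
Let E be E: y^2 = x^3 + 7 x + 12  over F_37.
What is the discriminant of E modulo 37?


4 a^3 + 27 b^2 = 4*7^3 + 27*12^2 = 1372 + 3888 = 5260
Delta = -16 * (5260) = -84160
Delta mod 37 = 15

Delta = 15 (mod 37)
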